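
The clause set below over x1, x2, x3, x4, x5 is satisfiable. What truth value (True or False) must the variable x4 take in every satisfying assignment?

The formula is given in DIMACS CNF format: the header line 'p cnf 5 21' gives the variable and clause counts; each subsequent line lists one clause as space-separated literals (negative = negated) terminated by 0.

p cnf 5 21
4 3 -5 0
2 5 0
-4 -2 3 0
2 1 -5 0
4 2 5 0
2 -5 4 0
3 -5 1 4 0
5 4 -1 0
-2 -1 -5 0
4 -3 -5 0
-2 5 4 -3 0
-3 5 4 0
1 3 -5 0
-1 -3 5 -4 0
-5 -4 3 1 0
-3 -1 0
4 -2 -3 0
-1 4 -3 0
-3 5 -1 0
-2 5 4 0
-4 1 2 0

True

Suppose x4 = False.
Case x3 = True:
(¬x5) alone gives x5 = False.
Now (x5) is unsatisfied and unit — conflict.
Backtrack on x3: now try x3 = False.
(¬x5) alone gives x5 = False.
(x2) alone gives x2 = True.
Now (¬x2) is unsatisfied and unit — conflict.
Both values of x3 lead to a conflict.
So every satisfying assignment has x4 = True.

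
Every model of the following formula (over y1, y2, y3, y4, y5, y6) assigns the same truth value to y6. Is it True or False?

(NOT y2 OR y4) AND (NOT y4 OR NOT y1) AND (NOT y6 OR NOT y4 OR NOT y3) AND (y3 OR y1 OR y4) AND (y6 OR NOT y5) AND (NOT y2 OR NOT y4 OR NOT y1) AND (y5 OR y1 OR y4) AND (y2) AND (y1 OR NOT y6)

Suppose y6 = true.
The clause (y2) is unit, so y2 = true.
The clause (y4) is unit, so y4 = true.
The clause (NOT y1) is unit, so y1 = false.
Now (y1) is unsatisfied and unit — conflict.
So every satisfying assignment has y6 = False.

False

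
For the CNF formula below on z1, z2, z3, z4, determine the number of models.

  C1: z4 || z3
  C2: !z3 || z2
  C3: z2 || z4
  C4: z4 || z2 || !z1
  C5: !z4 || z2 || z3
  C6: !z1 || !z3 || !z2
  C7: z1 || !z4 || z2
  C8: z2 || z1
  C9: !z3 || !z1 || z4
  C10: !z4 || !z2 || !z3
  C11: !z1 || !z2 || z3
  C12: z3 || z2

2

There are 2^4 = 16 truth assignments over (z1, z2, z3, z4).
Split on z1. With z1 = true, the clauses containing z1 are satisfied and !z1 drops from the rest; 0 of the 2^3 = 8 assignments to the other variables satisfy what remains.
With z1 = false, by the same count on the reduced clause set, 2 assignments work.
(One model: z1=F, z2=T, z3=F, z4=T.)
Total: 0 + 2 = 2.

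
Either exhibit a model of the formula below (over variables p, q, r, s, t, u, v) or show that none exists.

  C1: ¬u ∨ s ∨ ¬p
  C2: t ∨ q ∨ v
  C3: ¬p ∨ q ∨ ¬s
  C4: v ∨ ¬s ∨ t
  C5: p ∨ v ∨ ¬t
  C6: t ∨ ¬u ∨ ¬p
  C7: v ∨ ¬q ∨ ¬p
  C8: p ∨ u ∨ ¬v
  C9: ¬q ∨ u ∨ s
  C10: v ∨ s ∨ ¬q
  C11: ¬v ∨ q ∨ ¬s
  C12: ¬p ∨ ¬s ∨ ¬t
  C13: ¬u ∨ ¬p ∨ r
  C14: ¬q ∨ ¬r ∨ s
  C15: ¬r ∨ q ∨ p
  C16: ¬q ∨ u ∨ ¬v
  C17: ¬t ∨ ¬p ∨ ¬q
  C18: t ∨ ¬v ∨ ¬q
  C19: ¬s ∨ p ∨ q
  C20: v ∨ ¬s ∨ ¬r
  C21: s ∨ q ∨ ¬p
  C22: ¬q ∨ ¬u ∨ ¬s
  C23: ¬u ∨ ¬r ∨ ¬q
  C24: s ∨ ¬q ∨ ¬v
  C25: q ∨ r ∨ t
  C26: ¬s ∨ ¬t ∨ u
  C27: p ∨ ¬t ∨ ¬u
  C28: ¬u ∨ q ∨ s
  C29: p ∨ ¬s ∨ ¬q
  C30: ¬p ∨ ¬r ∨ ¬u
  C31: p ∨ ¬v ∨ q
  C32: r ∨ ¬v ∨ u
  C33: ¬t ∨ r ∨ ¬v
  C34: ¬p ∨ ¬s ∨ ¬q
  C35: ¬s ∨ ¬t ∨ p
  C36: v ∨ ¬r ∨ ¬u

Case u = False:
Case p = True:
Case q = True:
From the singleton clause (v), v = True.
Now (¬v) is unsatisfied and unit — conflict.
Undo q and try q = False.
From the singleton clause (¬s), s = False.
Now (s) is unsatisfied and unit — conflict.
Both values of q lead to a conflict.
Undo p and try p = False.
From the singleton clause (¬v), v = False.
From the singleton clause (¬t), t = False.
From the singleton clause (q), q = True.
From the singleton clause (¬s), s = False.
Now (s) is unsatisfied and unit — conflict.
Both values of p lead to a conflict.
Undo u and try u = True.
Case s = True:
From the singleton clause (¬q), q = False.
From the singleton clause (¬p), p = False.
Now (p) is unsatisfied and unit — conflict.
Undo s and try s = False.
From the singleton clause (¬p), p = False.
From the singleton clause (¬t), t = False.
From the singleton clause (q), q = True.
From the singleton clause (v), v = True.
Now (¬v) is unsatisfied and unit — conflict.
Both values of s lead to a conflict.
Both values of u lead to a conflict.

UNSATISFIABLE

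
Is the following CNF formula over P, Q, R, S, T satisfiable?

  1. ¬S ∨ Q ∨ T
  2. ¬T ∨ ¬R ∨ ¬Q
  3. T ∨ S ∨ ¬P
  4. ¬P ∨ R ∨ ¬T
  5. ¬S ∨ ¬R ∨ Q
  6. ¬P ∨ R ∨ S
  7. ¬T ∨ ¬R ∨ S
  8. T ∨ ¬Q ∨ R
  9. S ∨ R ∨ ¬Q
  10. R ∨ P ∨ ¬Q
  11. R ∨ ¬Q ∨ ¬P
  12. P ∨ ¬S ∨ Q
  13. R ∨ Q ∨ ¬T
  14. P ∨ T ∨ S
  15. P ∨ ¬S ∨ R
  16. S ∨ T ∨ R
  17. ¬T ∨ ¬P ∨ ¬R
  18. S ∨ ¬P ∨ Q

Yes

Try S = True.
Try Q = True.
Try T = False.
The clause (R) is unit, so R = True.
No clause remains; P is free.
A satisfying assignment: P=False, Q=True, R=True, S=True, T=False.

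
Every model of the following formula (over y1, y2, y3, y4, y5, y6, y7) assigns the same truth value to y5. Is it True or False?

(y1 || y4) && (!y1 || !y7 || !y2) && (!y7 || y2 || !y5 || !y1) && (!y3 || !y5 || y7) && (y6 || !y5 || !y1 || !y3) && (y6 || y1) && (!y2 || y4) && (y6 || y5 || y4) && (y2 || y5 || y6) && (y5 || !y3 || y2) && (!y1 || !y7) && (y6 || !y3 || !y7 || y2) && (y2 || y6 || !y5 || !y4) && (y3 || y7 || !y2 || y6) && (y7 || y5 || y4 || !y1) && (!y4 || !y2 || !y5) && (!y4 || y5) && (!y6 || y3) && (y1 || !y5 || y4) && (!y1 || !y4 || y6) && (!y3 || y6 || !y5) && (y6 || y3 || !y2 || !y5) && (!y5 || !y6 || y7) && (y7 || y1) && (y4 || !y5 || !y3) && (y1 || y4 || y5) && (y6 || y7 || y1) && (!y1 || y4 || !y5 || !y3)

True

Suppose y5 = false.
Unit clause (!y4) forces y4 = false.
Unit clause (y1) forces y1 = true.
Unit clause (!y2) forces y2 = false.
Unit clause (y6) forces y6 = true.
Unit clause (!y3) forces y3 = false.
That conflicts with the unit clause (y3).
So every satisfying assignment has y5 = True.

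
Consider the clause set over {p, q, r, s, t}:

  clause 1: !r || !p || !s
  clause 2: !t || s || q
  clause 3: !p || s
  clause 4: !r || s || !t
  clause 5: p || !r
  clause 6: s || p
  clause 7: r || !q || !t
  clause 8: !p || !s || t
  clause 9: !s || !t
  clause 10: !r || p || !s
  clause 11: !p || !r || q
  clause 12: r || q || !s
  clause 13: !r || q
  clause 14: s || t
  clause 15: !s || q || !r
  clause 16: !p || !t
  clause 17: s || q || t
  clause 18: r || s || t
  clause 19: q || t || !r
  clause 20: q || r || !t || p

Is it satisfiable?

Satisfiable

Try p = false.
(!r) alone gives r = false.
(s) alone gives s = true.
(!t) alone gives t = false.
(q) alone gives q = true.
This assignment satisfies each clause.
A satisfying assignment: p ↦ false, q ↦ true, r ↦ false, s ↦ true, t ↦ false.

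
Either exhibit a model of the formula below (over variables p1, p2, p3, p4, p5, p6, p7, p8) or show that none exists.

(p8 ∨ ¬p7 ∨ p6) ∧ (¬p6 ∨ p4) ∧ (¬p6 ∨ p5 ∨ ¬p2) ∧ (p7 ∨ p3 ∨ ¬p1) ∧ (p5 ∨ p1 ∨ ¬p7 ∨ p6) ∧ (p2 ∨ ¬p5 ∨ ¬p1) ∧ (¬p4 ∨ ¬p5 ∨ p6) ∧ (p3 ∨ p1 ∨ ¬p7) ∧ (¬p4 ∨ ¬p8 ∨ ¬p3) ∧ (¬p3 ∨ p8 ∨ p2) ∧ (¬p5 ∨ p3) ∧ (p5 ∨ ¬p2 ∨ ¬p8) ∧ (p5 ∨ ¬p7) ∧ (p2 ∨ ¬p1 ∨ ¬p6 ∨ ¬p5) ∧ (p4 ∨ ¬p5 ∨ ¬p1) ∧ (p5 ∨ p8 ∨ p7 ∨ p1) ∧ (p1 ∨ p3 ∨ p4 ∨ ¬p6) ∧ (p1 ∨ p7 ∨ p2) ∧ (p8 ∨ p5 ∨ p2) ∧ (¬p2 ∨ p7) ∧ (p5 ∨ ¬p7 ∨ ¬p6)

p1=False, p2=False, p3=True, p4=False, p5=True, p6=False, p7=True, p8=True

Case p6 = False:
Case p8 = True:
Case p4 = False:
Case p5 = True:
From the singleton clause (p3), p3 = True.
From the singleton clause (¬p1), p1 = False.
Case p7 = True:
All clauses hold; p2 can take either value.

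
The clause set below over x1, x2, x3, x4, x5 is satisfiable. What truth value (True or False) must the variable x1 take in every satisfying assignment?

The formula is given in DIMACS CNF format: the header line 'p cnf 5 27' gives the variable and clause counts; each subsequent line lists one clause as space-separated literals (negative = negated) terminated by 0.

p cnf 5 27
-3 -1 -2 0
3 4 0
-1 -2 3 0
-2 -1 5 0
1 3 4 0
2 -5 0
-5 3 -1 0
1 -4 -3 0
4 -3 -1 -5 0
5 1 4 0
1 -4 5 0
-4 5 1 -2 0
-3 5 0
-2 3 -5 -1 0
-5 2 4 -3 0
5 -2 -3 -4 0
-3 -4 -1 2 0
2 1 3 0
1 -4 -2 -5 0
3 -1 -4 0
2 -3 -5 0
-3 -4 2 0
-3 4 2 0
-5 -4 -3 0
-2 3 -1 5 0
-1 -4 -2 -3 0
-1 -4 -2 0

False

Suppose x1 = True.
Branch on x3: set x3 = False.
(x4) alone gives x4 = True.
Now (¬x4) is unsatisfied and unit — conflict.
So x3 must be the other value — set x3 = True.
(¬x2) alone gives x2 = False.
(¬x5) alone gives x5 = False.
Now (x5) is unsatisfied and unit — conflict.
Both values of x3 lead to a conflict.
So every satisfying assignment has x1 = False.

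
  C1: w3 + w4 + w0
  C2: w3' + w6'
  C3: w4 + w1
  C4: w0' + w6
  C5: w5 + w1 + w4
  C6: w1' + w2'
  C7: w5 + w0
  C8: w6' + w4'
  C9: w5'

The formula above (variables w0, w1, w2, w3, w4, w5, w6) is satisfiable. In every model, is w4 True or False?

Suppose w4 = 1.
From the singleton clause (w6'), w6 = 0.
From the singleton clause (w0'), w0 = 0.
From the singleton clause (w5), w5 = 1.
That conflicts with the unit clause (w5').
So every satisfying assignment has w4 = False.

False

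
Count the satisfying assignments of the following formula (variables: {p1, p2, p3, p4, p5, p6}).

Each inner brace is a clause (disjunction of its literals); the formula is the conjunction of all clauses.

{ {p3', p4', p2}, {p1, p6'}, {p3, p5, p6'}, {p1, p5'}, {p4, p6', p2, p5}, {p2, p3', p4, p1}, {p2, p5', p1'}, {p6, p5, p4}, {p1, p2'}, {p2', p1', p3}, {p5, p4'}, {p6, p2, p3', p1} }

5

There are 2^6 = 64 truth assignments over (p1, p2, p3, p4, p5, p6).
Split on p2. With p2 = 1, the clauses containing p2 are satisfied and p2' drops from the rest; 5 of the 2^5 = 32 assignments to the other variables satisfy what remains.
With p2 = 0, by the same count on the reduced clause set, 0 assignments work.
Total: 5 + 0 = 5.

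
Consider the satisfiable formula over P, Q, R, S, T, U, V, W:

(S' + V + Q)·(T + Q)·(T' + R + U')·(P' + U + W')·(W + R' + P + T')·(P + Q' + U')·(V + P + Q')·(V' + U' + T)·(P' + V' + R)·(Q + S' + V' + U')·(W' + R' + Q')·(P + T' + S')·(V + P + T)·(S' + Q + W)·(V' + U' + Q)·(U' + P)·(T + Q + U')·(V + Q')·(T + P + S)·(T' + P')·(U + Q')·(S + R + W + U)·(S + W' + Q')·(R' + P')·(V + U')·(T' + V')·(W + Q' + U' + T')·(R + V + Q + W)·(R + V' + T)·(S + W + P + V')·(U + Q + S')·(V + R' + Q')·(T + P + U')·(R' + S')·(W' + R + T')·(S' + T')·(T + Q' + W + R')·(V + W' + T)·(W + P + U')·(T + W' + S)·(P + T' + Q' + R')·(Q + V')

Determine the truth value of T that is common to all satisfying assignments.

Suppose T = 0.
From the singleton clause (Q), Q = 1.
From the singleton clause (V), V = 1.
From the singleton clause (U'), U = 0.
But (U) is also a unit clause — contradiction.
So every satisfying assignment has T = True.

True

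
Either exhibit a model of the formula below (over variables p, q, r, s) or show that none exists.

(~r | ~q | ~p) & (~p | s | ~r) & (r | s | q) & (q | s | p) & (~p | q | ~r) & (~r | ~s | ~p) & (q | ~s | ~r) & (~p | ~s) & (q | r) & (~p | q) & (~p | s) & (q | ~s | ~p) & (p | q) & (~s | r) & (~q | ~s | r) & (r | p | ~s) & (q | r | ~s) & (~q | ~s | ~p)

Branch on p: set p = 0.
(q) alone gives q = 1.
Branch on s: set s = 0.
Every clause is now satisfied; r is unconstrained.

p=0, q=1, r=1, s=0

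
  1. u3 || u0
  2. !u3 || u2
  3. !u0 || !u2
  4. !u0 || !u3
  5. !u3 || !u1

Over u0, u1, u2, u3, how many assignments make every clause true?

There are 2^4 = 16 truth assignments over (u0, u1, u2, u3).
Split on u2. With u2 = true, the clauses containing u2 are satisfied and !u2 drops from the rest; 1 of the 2^3 = 8 assignments to the other variables satisfy what remains.
With u2 = false, by the same count on the reduced clause set, 2 assignments work.
(One model: u0=F, u1=F, u2=T, u3=T.)
Total: 1 + 2 = 3.

3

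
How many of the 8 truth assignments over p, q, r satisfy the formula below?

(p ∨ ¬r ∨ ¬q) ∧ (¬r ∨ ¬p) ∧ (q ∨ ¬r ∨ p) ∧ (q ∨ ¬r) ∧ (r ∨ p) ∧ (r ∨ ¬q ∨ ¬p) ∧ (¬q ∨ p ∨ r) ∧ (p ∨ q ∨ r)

There are 2^3 = 8 truth assignments over (p, q, r).
Check each against the 8 clauses (columns in the order p, q, r):
  F F F  ✗ fails (r ∨ p)
  F F T  ✗ fails (q ∨ ¬r ∨ p)
  F T F  ✗ fails (r ∨ p)
  F T T  ✗ fails (p ∨ ¬r ∨ ¬q)
  T F F  ✓ satisfies all
  T F T  ✗ fails (¬r ∨ ¬p)
  T T F  ✗ fails (r ∨ ¬q ∨ ¬p)
  T T T  ✗ fails (¬r ∨ ¬p)
1 of the 8 rows is a model.

1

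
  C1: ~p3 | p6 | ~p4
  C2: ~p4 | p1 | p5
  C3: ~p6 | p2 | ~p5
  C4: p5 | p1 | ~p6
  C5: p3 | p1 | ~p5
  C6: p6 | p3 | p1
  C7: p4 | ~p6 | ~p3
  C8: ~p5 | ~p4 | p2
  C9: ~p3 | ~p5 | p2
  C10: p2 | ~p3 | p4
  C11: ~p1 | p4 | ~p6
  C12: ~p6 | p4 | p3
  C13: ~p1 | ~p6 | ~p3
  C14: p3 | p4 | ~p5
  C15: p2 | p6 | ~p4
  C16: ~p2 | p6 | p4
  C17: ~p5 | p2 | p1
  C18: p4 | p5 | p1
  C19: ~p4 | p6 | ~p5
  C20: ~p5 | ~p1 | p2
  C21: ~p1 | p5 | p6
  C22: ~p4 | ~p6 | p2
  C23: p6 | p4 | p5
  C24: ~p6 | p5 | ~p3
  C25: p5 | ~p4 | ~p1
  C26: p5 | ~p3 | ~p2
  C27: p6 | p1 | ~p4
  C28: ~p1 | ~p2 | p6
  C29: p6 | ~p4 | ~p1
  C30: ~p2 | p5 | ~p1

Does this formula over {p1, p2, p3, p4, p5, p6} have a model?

Case p3 = 0:
Case p1 = 1:
Case p4 = 1:
From the singleton clause (p5), p5 = 1.
From the singleton clause (p2), p2 = 1.
From the singleton clause (p6), p6 = 1.
Every clause now holds.
A satisfying assignment: p1: 1; p2: 1; p3: 0; p4: 1; p5: 1; p6: 1.

Yes, satisfiable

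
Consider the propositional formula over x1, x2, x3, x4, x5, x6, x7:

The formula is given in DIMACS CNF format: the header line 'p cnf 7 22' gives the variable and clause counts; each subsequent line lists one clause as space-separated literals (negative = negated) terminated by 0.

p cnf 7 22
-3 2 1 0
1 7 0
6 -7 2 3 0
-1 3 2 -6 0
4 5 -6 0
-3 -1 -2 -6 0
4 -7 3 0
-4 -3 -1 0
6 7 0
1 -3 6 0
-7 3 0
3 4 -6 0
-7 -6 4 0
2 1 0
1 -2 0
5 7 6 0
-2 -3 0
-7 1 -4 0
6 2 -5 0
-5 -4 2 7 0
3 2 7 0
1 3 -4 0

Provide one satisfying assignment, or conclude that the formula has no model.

x1 ↦ True,  x2 ↦ True,  x3 ↦ False,  x4 ↦ True,  x5 ↦ True,  x6 ↦ True,  x7 ↦ False

Try x1 = True.
Try x4 = True.
From the singleton clause (¬x3), x3 = False.
From the singleton clause (¬x7), x7 = False.
From the singleton clause (x6), x6 = True.
From the singleton clause (x2), x2 = True.
All clauses hold; x5 can take either value.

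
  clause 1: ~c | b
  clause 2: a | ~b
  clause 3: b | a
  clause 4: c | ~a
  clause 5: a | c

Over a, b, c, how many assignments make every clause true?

There are 2^3 = 8 truth assignments over (a, b, c).
Check each against the 5 clauses (columns in the order a, b, c):
  F F F  ✗ fails (b | a)
  F F T  ✗ fails (~c | b)
  F T F  ✗ fails (a | ~b)
  F T T  ✗ fails (a | ~b)
  T F F  ✗ fails (c | ~a)
  T F T  ✗ fails (~c | b)
  T T F  ✗ fails (c | ~a)
  T T T  ✓ satisfies all
1 of the 8 rows is a model.

1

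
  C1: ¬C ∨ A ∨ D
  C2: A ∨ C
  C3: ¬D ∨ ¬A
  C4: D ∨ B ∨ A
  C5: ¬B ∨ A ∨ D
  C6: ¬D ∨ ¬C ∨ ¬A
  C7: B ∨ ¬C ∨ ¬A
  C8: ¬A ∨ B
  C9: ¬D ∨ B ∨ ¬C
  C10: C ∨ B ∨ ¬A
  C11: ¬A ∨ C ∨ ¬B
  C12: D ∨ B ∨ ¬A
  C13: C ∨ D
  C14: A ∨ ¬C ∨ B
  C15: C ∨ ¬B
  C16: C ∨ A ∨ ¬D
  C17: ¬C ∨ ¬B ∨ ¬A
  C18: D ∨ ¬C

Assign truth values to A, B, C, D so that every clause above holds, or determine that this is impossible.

A=False,  B=True,  C=True,  D=True

Try A = False.
The clause (C) is unit, so C = True.
The clause (D) is unit, so D = True.
The clause (B) is unit, so B = True.
This assignment satisfies each clause.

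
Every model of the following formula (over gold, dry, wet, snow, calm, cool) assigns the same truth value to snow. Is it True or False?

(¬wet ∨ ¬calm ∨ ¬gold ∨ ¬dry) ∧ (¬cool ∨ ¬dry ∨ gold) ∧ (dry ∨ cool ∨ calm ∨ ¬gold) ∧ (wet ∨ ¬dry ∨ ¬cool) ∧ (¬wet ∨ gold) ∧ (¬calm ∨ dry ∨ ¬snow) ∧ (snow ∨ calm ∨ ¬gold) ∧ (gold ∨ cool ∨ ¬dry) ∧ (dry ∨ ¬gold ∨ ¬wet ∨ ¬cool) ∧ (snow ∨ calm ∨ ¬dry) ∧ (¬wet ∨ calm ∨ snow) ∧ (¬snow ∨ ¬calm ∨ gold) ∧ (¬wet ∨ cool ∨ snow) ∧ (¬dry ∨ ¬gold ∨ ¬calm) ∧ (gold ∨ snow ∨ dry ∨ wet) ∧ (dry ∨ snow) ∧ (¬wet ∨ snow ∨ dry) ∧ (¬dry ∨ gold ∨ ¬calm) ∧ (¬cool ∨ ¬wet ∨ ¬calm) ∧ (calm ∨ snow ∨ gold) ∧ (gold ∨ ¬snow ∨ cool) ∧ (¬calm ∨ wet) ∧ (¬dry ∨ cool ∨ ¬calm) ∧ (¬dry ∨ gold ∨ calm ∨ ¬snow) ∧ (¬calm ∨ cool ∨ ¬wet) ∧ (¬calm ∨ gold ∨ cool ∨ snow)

Suppose snow = False.
(dry) alone gives dry = True.
(calm) alone gives calm = True.
(¬gold) alone gives gold = False.
But (gold) is also a unit clause — contradiction.
So every satisfying assignment has snow = True.

True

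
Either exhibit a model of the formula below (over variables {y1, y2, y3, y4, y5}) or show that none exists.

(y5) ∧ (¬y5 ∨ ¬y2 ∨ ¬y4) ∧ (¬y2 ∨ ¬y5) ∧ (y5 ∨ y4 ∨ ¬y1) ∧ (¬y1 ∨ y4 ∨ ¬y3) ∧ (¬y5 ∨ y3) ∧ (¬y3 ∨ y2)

UNSATISFIABLE

(y5) alone gives y5 = True.
(¬y2) alone gives y2 = False.
(y3) alone gives y3 = True.
Now (¬y3) is unsatisfied and unit — conflict.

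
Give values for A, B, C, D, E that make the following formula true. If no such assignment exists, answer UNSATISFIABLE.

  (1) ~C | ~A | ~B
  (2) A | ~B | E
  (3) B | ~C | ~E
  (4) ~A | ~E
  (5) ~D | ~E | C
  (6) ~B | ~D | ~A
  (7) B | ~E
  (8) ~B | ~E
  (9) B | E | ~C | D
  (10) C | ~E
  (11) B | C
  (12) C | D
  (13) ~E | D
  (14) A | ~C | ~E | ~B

Try A = 1.
(~E) alone gives E = 0.
Try C = 1.
(~B) alone gives B = 0.
(D) alone gives D = 1.
This assignment satisfies each clause.

A ↦ 1; B ↦ 0; C ↦ 1; D ↦ 1; E ↦ 0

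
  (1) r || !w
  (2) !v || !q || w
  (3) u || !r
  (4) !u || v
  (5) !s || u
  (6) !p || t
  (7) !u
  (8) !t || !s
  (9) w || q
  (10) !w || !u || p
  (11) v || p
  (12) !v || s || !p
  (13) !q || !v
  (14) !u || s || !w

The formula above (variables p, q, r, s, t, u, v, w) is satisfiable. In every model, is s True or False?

False

Suppose s = true.
Unit clause (u) forces u = true.
Now (!u) is unsatisfied and unit — conflict.
So every satisfying assignment has s = False.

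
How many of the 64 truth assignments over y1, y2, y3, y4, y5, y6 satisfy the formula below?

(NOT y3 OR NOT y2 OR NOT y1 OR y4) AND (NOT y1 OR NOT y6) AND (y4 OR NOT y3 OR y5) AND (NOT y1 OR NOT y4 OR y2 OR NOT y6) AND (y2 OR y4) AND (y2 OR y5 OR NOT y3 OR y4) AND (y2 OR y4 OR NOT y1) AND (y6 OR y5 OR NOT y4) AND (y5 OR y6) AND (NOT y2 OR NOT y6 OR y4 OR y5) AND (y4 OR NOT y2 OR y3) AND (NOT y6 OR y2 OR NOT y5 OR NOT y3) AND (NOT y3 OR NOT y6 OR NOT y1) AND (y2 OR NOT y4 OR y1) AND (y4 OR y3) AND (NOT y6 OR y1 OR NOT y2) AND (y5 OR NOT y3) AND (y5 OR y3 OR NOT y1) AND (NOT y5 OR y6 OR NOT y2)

2

There are 2^6 = 64 truth assignments over (y1, y2, y3, y4, y5, y6).
Split on y5. With y5 = true, the clauses containing y5 are satisfied and NOT y5 drops from the rest; 2 of the 2^5 = 32 assignments to the other variables satisfy what remains.
With y5 = false, by the same count on the reduced clause set, 0 assignments work.
(One model: y1=T, y2=F, y3=F, y4=T, y5=T, y6=F.)
Total: 2 + 0 = 2.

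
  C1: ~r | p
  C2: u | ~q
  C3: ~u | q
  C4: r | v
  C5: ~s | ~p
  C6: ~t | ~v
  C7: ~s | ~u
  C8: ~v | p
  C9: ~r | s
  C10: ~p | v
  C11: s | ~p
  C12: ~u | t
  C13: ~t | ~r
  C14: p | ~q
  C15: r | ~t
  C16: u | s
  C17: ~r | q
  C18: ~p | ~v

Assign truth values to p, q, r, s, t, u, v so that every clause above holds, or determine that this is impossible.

UNSATISFIABLE

Branch on r: set r = 0.
The clause (v) is unit, so v = 1.
The clause (~t) is unit, so t = 0.
The clause (p) is unit, so p = 1.
Now (~p) is unsatisfied and unit — conflict.
Undo r and try r = 1.
The clause (p) is unit, so p = 1.
The clause (~s) is unit, so s = 0.
Now (s) is unsatisfied and unit — conflict.
Neither r = 1 nor r = 0 works.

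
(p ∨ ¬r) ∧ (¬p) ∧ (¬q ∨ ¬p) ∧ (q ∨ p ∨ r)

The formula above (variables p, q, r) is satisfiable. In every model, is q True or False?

True

Suppose q = False.
(¬p) alone gives p = False.
(¬r) alone gives r = False.
That conflicts with the unit clause (r).
So every satisfying assignment has q = True.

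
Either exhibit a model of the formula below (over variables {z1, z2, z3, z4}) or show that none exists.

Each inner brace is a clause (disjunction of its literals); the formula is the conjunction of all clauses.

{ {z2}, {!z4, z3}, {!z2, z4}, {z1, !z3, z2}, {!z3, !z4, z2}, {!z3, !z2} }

UNSATISFIABLE

From the singleton clause (z2), z2 = true.
From the singleton clause (z4), z4 = true.
From the singleton clause (z3), z3 = true.
Now (!z3) is unsatisfied and unit — conflict.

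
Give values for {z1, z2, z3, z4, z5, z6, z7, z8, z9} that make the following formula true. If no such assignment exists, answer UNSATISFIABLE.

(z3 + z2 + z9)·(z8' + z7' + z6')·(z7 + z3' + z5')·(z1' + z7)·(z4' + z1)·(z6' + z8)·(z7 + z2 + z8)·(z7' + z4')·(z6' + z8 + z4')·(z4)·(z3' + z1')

(z4) alone gives z4 = 1.
(z1) alone gives z1 = 1.
(z7) alone gives z7 = 1.
But (z7') is also a unit clause — contradiction.

UNSATISFIABLE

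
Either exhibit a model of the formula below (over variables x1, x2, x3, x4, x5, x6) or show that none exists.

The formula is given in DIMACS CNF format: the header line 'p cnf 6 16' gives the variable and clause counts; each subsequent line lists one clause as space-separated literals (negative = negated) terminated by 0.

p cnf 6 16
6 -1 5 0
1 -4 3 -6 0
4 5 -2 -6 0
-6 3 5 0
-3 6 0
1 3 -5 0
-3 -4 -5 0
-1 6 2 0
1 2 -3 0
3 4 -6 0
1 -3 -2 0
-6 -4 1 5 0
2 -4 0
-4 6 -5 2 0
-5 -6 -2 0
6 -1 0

x1 ↦ False,  x2 ↦ True,  x3 ↦ False,  x4 ↦ False,  x5 ↦ False,  x6 ↦ False

Try x3 = False.
Try x6 = False.
From the singleton clause (¬x1), x1 = False.
From the singleton clause (¬x5), x5 = False.
Try x2 = True.
All clauses hold; x4 can take either value.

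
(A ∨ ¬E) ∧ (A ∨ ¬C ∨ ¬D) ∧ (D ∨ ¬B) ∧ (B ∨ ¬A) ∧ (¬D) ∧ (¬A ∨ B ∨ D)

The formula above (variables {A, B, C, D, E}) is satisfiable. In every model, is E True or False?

Suppose E = True.
(A) alone gives A = True.
(B) alone gives B = True.
(D) alone gives D = True.
But (¬D) is also a unit clause — contradiction.
So every satisfying assignment has E = False.

False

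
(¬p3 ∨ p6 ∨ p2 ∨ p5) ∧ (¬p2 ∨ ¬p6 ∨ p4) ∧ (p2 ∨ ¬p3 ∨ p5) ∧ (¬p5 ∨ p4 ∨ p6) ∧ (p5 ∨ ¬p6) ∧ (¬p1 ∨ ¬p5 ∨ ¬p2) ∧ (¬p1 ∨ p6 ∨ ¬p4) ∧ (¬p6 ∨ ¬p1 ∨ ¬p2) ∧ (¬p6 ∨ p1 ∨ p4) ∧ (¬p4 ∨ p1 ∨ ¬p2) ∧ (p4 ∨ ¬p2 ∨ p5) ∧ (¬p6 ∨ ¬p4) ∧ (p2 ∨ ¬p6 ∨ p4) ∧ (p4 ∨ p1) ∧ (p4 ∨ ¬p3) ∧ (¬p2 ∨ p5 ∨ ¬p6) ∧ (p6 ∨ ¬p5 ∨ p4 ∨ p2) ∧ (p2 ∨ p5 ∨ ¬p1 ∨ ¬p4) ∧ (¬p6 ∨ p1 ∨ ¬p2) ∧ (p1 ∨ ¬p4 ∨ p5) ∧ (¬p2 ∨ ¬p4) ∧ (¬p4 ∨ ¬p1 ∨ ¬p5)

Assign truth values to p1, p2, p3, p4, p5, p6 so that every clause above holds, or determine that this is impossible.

Suppose p5 = True.
Suppose p4 = True.
(¬p6) alone gives p6 = False.
(¬p1) alone gives p1 = False.
(¬p2) alone gives p2 = False.
Every clause is now satisfied; p3 is unconstrained.

p1: False, p2: False, p3: True, p4: True, p5: True, p6: False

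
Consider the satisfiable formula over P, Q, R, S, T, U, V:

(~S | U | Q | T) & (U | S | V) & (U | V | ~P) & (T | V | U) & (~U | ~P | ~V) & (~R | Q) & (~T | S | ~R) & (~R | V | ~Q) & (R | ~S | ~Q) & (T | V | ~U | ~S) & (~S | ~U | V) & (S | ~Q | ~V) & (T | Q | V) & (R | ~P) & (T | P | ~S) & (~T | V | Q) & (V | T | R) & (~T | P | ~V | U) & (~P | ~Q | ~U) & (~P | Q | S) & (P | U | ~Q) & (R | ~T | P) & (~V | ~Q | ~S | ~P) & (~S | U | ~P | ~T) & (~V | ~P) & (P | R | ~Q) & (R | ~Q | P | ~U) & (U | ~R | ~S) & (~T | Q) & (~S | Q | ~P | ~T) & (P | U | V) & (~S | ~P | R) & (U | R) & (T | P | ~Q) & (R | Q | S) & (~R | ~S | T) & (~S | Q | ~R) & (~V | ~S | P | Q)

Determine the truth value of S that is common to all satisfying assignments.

True

Suppose S = 0.
Branch on U: set U = 1.
Branch on P: set P = 0.
Branch on R: set R = 0.
Unit clause (~T) forces T = 0.
Unit clause (V) forces V = 1.
Unit clause (~Q) forces Q = 0.
But (Q) is also a unit clause — contradiction.
That branch fails; take R = 1 instead.
Unit clause (Q) forces Q = 1.
Unit clause (~T) forces T = 0.
But (T) is also a unit clause — contradiction.
Both values of R lead to a conflict.
That branch fails; take P = 1 instead.
Unit clause (~V) forces V = 0.
Unit clause (R) forces R = 1.
Unit clause (Q) forces Q = 1.
But (~Q) is also a unit clause — contradiction.
Both values of P lead to a conflict.
That branch fails; take U = 0 instead.
Unit clause (V) forces V = 1.
Unit clause (~Q) forces Q = 0.
Unit clause (~R) forces R = 0.
But (R) is also a unit clause — contradiction.
Both values of U lead to a conflict.
So every satisfying assignment has S = True.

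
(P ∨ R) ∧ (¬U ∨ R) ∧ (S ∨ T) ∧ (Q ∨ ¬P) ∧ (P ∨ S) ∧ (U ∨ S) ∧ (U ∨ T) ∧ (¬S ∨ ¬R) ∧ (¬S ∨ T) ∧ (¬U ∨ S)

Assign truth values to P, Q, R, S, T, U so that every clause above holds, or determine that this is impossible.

P ↦ True,  Q ↦ True,  R ↦ False,  S ↦ True,  T ↦ True,  U ↦ False

Case P = True:
From the singleton clause (Q), Q = True.
Case U = False:
From the singleton clause (S), S = True.
From the singleton clause (T), T = True.
From the singleton clause (¬R), R = False.
This assignment satisfies each clause.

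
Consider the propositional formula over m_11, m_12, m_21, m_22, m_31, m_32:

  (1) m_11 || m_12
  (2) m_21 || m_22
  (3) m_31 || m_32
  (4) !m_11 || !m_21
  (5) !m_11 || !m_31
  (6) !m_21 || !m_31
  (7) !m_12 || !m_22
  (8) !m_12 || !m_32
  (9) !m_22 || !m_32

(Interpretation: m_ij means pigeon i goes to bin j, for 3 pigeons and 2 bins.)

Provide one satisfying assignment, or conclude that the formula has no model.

UNSATISFIABLE

Case m_11 = true:
Unit clause (!m_21) forces m_21 = false.
Unit clause (m_22) forces m_22 = true.
Unit clause (!m_31) forces m_31 = false.
Unit clause (m_32) forces m_32 = true.
Now (!m_32) is unsatisfied and unit — conflict.
That branch fails; take m_11 = false instead.
Unit clause (m_12) forces m_12 = true.
Unit clause (!m_22) forces m_22 = false.
Unit clause (m_21) forces m_21 = true.
Unit clause (!m_31) forces m_31 = false.
Unit clause (m_32) forces m_32 = true.
Now (!m_32) is unsatisfied and unit — conflict.
Neither m_11 = true nor m_11 = false works.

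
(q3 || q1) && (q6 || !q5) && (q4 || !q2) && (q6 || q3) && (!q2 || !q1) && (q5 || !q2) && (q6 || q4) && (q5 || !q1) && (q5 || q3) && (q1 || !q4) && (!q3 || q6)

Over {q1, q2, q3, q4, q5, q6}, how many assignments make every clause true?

There are 2^6 = 64 truth assignments over (q1, q2, q3, q4, q5, q6).
Split on q2. With q2 = true, the clauses containing q2 are satisfied and !q2 drops from the rest; 0 of the 2^5 = 32 assignments to the other variables satisfy what remains.
With q2 = false, by the same count on the reduced clause set, 6 assignments work.
(One model: q1=F, q2=F, q3=T, q4=F, q5=F, q6=T.)
Total: 0 + 6 = 6.

6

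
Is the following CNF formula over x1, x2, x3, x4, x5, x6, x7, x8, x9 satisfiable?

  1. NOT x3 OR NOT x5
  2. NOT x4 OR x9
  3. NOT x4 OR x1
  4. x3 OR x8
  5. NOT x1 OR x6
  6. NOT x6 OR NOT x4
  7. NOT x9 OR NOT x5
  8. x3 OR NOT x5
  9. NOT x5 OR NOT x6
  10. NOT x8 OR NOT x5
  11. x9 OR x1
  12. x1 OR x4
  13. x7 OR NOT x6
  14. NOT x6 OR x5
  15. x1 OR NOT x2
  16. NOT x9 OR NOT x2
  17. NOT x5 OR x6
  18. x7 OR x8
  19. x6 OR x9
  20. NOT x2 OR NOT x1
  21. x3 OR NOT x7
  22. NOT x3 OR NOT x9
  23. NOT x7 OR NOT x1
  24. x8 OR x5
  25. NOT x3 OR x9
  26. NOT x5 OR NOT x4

Branch on x3: set x3 = false.
Unit clause (x8) forces x8 = true.
Unit clause (NOT x5) forces x5 = false.
Unit clause (NOT x6) forces x6 = false.
Unit clause (NOT x1) forces x1 = false.
Unit clause (NOT x4) forces x4 = false.
But (x4) is also a unit clause — contradiction.
Backtrack on x3: now try x3 = true.
Unit clause (NOT x5) forces x5 = false.
Unit clause (NOT x6) forces x6 = false.
Unit clause (NOT x1) forces x1 = false.
Unit clause (NOT x4) forces x4 = false.
But (x4) is also a unit clause — contradiction.
Both values of x3 lead to a conflict.
No assignment satisfies every clause.

Unsatisfiable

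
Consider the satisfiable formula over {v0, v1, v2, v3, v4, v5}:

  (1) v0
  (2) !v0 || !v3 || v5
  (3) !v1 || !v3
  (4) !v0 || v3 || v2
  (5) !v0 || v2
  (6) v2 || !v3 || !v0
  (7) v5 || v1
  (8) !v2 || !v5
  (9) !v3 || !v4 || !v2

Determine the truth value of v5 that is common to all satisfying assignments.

False

Suppose v5 = true.
The clause (v0) is unit, so v0 = true.
The clause (v2) is unit, so v2 = true.
But (!v2) is also a unit clause — contradiction.
So every satisfying assignment has v5 = False.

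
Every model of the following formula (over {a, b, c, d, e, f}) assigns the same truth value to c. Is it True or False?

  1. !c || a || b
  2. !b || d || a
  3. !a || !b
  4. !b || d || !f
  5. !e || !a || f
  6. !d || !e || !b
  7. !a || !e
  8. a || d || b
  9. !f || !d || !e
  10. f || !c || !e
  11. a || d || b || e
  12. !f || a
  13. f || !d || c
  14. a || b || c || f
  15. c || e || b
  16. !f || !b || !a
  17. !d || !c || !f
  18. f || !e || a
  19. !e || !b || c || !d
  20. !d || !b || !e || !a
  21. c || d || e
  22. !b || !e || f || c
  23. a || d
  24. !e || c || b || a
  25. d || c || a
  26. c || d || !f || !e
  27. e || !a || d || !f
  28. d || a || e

True

Suppose c = false.
Branch on a: set a = false.
Unit clause (!f) forces f = false.
Unit clause (!d) forces d = false.
Now (d) is unsatisfied and unit — conflict.
Undo a and try a = true.
Unit clause (!b) forces b = false.
Unit clause (!e) forces e = false.
Now (e) is unsatisfied and unit — conflict.
Either choice for a ends in contradiction.
So every satisfying assignment has c = True.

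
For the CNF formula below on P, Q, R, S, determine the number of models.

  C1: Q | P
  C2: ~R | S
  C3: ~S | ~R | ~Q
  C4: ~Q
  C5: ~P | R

1

There are 2^4 = 16 truth assignments over (P, Q, R, S).
Split on P. With P = 1, the clauses containing P are satisfied and ~P drops from the rest; 1 of the 2^3 = 8 assignments to the other variables satisfy what remains.
With P = 0, by the same count on the reduced clause set, 0 assignments work.
(One model: P=T, Q=F, R=T, S=T.)
Total: 1 + 0 = 1.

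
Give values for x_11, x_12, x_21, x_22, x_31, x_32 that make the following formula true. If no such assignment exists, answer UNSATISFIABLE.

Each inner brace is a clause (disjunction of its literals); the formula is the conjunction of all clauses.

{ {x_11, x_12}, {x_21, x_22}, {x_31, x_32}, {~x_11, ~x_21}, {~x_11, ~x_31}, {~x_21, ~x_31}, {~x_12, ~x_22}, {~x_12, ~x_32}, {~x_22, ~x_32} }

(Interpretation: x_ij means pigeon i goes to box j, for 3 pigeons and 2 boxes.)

UNSATISFIABLE

Case x_11 = 1:
From the singleton clause (~x_21), x_21 = 0.
From the singleton clause (x_22), x_22 = 1.
From the singleton clause (~x_31), x_31 = 0.
From the singleton clause (x_32), x_32 = 1.
Now (~x_32) is unsatisfied and unit — conflict.
So x_11 must be the other value — set x_11 = 0.
From the singleton clause (x_12), x_12 = 1.
From the singleton clause (~x_22), x_22 = 0.
From the singleton clause (x_21), x_21 = 1.
From the singleton clause (~x_31), x_31 = 0.
From the singleton clause (x_32), x_32 = 1.
Now (~x_32) is unsatisfied and unit — conflict.
Neither x_11 = 1 nor x_11 = 0 works.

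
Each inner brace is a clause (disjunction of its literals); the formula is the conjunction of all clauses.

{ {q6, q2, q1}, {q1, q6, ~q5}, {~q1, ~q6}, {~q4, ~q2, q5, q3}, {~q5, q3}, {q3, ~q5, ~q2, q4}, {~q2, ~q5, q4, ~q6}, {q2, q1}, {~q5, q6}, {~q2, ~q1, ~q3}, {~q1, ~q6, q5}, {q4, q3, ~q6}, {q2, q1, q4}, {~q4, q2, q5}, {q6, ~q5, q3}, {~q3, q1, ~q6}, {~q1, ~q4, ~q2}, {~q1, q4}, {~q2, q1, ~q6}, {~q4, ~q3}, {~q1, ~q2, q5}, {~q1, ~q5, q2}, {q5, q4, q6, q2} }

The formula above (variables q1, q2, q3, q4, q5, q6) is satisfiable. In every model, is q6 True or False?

Suppose q6 = 1.
(~q1) alone gives q1 = 0.
(q2) alone gives q2 = 1.
But (~q2) is also a unit clause — contradiction.
So every satisfying assignment has q6 = False.

False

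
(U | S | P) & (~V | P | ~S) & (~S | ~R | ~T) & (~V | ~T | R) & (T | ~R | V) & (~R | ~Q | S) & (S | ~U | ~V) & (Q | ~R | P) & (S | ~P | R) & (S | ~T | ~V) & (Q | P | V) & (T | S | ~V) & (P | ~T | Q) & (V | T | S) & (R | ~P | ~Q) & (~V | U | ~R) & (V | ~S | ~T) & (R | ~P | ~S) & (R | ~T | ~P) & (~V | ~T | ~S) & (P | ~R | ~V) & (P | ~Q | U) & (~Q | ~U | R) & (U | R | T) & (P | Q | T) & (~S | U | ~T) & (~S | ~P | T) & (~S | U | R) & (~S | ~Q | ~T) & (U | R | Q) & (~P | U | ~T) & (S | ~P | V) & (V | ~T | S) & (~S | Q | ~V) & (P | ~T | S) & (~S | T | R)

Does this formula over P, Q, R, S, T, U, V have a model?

Suppose U = 1.
Suppose S = 1.
Suppose V = 0.
Unit clause (~T) forces T = 0.
Unit clause (~R) forces R = 0.
Now (R) is unsatisfied and unit — conflict.
So V must be the other value — set V = 1.
Unit clause (P) forces P = 1.
Unit clause (R) forces R = 1.
Unit clause (~T) forces T = 0.
Now (T) is unsatisfied and unit — conflict.
Neither V = 1 nor V = 0 works.
So S must be the other value — set S = 0.
Unit clause (~V) forces V = 0.
Unit clause (T) forces T = 1.
Now (~T) is unsatisfied and unit — conflict.
Neither S = 1 nor S = 0 works.
So U must be the other value — set U = 0.
Suppose S = 1.
Unit clause (~T) forces T = 0.
Unit clause (R) forces R = 1.
Unit clause (V) forces V = 1.
Now (~V) is unsatisfied and unit — conflict.
So S must be the other value — set S = 0.
Unit clause (P) forces P = 1.
Unit clause (R) forces R = 1.
Unit clause (~Q) forces Q = 0.
Unit clause (~V) forces V = 0.
Now (V) is unsatisfied and unit — conflict.
Neither S = 1 nor S = 0 works.
Neither U = 1 nor U = 0 works.
No assignment satisfies every clause.

No, unsatisfiable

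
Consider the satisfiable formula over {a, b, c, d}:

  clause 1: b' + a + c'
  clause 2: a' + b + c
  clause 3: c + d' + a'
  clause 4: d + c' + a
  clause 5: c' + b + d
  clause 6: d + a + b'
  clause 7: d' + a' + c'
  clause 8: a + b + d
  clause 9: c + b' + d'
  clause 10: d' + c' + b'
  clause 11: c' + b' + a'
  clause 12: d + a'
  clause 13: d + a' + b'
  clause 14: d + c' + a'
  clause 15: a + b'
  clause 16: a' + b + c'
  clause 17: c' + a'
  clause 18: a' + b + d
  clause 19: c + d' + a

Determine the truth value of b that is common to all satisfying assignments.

False

Suppose b = 1.
(a) alone gives a = 1.
(c') alone gives c = 0.
(d') alone gives d = 0.
But (d) is also a unit clause — contradiction.
So every satisfying assignment has b = False.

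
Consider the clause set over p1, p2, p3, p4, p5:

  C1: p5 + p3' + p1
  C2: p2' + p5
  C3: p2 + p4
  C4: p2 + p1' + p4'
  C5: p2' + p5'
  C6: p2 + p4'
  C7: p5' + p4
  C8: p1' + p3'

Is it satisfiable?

Case p2 = 0:
From the singleton clause (p4), p4 = 1.
That conflicts with the unit clause (p4').
That branch fails; take p2 = 1 instead.
From the singleton clause (p5), p5 = 1.
That conflicts with the unit clause (p5').
Neither p2 = 1 nor p2 = 0 works.
No assignment satisfies every clause.

No, unsatisfiable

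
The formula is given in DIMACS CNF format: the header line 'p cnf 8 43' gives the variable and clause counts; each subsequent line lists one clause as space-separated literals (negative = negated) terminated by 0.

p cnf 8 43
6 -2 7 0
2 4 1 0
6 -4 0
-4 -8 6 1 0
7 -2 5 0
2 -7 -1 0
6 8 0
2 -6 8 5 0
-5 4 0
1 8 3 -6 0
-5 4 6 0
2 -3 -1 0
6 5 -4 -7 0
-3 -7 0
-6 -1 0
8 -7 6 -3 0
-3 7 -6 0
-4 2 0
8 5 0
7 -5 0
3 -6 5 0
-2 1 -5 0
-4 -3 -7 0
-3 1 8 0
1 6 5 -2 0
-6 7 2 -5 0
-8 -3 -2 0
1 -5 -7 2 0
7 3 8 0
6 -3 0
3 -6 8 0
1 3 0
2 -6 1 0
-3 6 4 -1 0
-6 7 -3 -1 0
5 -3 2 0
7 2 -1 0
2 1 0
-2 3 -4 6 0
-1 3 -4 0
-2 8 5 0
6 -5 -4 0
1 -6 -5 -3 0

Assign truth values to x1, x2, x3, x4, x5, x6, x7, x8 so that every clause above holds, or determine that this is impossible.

x1: True,  x2: True,  x3: False,  x4: False,  x5: False,  x6: False,  x7: True,  x8: True

Try x6 = False.
From the singleton clause (¬x4), x4 = False.
From the singleton clause (x8), x8 = True.
From the singleton clause (¬x5), x5 = False.
From the singleton clause (¬x3), x3 = False.
From the singleton clause (x1), x1 = True.
Try x2 = True.
From the singleton clause (x7), x7 = True.
All clauses are satisfied.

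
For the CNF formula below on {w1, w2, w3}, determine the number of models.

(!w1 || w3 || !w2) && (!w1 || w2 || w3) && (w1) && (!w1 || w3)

There are 2^3 = 8 truth assignments over (w1, w2, w3).
Check each against the 4 clauses (columns in the order w1, w2, w3):
  F F F  ✗ fails (w1)
  F F T  ✗ fails (w1)
  F T F  ✗ fails (w1)
  F T T  ✗ fails (w1)
  T F F  ✗ fails (!w1 || w2 || w3)
  T F T  ✓ satisfies all
  T T F  ✗ fails (!w1 || w3 || !w2)
  T T T  ✓ satisfies all
2 of the 8 rows are models.

2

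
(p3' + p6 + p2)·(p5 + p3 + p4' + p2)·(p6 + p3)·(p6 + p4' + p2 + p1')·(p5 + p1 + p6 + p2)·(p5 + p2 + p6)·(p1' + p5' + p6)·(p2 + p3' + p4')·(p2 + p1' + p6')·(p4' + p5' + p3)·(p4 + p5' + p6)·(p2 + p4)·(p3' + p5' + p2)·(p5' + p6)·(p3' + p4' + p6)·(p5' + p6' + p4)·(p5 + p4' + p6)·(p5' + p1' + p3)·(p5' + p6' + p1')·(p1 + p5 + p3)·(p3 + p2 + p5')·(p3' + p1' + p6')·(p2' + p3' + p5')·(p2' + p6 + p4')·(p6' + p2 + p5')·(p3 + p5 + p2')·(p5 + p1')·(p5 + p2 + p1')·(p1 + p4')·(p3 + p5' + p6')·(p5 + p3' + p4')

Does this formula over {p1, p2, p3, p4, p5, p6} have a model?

Satisfiable

Try p6 = 0.
(p3) alone gives p3 = 1.
(p2) alone gives p2 = 1.
(p5') alone gives p5 = 0.
(p4') alone gives p4 = 0.
(p1') alone gives p1 = 0.
This assignment satisfies each clause.
A satisfying assignment: p1=0, p2=1, p3=1, p4=0, p5=0, p6=0.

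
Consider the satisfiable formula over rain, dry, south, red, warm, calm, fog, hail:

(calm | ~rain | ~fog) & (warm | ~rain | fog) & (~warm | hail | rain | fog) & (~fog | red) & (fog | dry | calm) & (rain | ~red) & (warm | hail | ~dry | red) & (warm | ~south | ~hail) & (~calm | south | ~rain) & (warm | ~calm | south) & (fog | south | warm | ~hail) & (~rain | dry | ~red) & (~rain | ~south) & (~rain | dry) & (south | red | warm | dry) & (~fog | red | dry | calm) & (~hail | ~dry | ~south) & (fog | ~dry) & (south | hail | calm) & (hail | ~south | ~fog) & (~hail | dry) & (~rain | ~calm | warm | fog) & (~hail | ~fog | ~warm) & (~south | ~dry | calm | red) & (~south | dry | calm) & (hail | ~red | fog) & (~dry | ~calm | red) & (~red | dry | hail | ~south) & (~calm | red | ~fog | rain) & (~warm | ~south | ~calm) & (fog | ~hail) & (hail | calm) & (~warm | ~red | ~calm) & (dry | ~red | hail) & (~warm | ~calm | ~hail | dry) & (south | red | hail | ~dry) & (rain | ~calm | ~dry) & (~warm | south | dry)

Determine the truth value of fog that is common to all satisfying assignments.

False

Suppose fog = 1.
The clause (red) is unit, so red = 1.
The clause (rain) is unit, so rain = 1.
The clause (calm) is unit, so calm = 1.
The clause (south) is unit, so south = 1.
But (~south) is also a unit clause — contradiction.
So every satisfying assignment has fog = False.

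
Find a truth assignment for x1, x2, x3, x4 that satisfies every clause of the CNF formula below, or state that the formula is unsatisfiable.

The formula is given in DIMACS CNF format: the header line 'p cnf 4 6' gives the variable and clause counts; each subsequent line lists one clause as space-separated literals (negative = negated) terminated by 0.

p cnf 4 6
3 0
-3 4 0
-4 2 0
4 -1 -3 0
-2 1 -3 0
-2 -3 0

Unit clause (x3) forces x3 = True.
Unit clause (x4) forces x4 = True.
Unit clause (x2) forces x2 = True.
But (¬x2) is also a unit clause — contradiction.

UNSATISFIABLE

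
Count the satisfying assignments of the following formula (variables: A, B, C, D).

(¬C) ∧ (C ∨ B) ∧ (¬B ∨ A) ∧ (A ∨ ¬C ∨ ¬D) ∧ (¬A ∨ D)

There are 2^4 = 16 truth assignments over (A, B, C, D).
Split on A. With A = True, the clauses containing A are satisfied and ¬A drops from the rest; 1 of the 2^3 = 8 assignments to the other variables satisfy what remains.
With A = False, by the same count on the reduced clause set, 0 assignments work.
(One model: A=T, B=T, C=F, D=T.)
Total: 1 + 0 = 1.

1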